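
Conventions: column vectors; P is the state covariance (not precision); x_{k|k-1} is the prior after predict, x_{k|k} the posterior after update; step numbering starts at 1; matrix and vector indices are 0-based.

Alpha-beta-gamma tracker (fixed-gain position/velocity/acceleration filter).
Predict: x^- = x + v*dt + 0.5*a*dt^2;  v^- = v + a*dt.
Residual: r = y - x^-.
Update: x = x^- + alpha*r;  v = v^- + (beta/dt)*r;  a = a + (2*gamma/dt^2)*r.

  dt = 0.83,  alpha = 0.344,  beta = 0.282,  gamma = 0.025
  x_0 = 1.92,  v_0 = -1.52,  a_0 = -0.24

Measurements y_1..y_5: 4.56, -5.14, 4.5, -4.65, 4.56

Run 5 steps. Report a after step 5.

a_post = 0.4095

step 1: x_pred=0.5757  r=3.9843  x^+=1.9463  v^+=-0.3655  a^+=0.0492
step 2: x_pred=1.6599  r=-6.7999  x^+=-0.6793  v^+=-2.6350  a^+=-0.4444
step 3: x_pred=-3.0194  r=7.5194  x^+=-0.4327  v^+=-0.4490  a^+=0.1014
step 4: x_pred=-0.7705  r=-3.8795  x^+=-2.1051  v^+=-1.6830  a^+=-0.1802
step 5: x_pred=-3.5640  r=8.1240  x^+=-0.7693  v^+=0.9277  a^+=0.4095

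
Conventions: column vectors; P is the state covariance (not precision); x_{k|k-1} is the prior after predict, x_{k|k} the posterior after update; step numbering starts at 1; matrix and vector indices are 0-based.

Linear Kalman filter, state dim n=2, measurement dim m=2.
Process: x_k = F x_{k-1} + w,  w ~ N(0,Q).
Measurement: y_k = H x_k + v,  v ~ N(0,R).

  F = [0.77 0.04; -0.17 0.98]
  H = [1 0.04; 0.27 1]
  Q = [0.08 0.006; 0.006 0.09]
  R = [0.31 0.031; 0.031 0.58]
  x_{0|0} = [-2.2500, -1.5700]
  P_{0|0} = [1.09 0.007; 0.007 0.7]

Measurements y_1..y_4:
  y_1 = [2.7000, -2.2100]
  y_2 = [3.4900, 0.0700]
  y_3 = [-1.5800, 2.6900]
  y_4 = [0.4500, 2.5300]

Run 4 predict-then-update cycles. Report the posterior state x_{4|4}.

x_post = [0.4115, 0.6481]

step 1: x^-=[-1.7953, -1.1561]  P^-=[0.7278 -0.1040; -0.1040 0.7914]  S=[1.0308 0.1540; 0.1540 1.3683]  K=[0.7038 -0.0116; -0.1562 0.5755]  nu=[4.5415, -0.5692]  x^+=[1.4076, -2.1930]  P^+=[0.2196 -0.0442; -0.0442 0.3409]
step 2: x^-=[0.9962, -2.3884]  P^-=[0.2080 -0.0424; -0.0424 0.4384]  S=[0.5153 0.0618; 0.0618 1.0107]  K=[0.4017 -0.0110; -0.0997 0.4286]  nu=[2.5894, 2.1894]  x^+=[2.0122, -1.7083]  P^+=[0.1253 -0.0277; -0.0277 0.2530]
step 3: x^-=[1.4811, -2.0162]  P^-=[0.1530 -0.0212; -0.0212 0.3458]  S=[0.4618 0.0647; 0.0647 0.9255]  K=[0.3296 -0.0013; -0.0682 0.3722]  nu=[-2.9804, 4.3063]  x^+=[0.4929, -0.2102]  P^+=[0.1029 -0.0183; -0.0183 0.2187]
step 4: x^-=[0.3712, -0.2898]  P^-=[0.1402 -0.0126; -0.0126 0.3091]  S=[0.4497 0.0685; 0.0685 0.8926]  K=[0.3100 0.0045; -0.0533 0.3466]  nu=[0.0904, 2.7196]  x^+=[0.4115, 0.6481]  P^+=[0.0968 -0.0139; -0.0139 0.2032]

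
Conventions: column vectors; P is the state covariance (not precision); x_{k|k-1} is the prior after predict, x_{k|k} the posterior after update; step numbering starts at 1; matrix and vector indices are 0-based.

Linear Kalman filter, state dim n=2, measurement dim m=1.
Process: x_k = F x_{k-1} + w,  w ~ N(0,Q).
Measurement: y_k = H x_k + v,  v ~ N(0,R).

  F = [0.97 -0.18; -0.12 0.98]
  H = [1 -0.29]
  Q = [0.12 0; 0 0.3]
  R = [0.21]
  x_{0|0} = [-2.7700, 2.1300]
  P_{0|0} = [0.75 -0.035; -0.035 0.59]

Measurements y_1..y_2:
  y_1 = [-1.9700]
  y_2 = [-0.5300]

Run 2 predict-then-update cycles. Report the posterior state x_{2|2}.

x_post = [-1.0226, 0.8550]

step 1: x^-=[-3.0703, 2.4198]  P^-=[0.8570 -0.2254; -0.2254 0.8857]  S=[1.2722]  K=[0.7250; -0.3791]  nu=[1.8020]  x^+=[-1.7638, 1.7367]  P^+=[0.1883 0.1242; 0.1242 0.7029]
step 2: x^-=[-2.0235, 1.9136]  P^-=[0.2765 -0.0251; -0.0251 0.9485]  S=[0.5809]  K=[0.4886; -0.5168]  nu=[2.0485]  x^+=[-1.0226, 0.8550]  P^+=[0.1379 0.1216; 0.1216 0.7934]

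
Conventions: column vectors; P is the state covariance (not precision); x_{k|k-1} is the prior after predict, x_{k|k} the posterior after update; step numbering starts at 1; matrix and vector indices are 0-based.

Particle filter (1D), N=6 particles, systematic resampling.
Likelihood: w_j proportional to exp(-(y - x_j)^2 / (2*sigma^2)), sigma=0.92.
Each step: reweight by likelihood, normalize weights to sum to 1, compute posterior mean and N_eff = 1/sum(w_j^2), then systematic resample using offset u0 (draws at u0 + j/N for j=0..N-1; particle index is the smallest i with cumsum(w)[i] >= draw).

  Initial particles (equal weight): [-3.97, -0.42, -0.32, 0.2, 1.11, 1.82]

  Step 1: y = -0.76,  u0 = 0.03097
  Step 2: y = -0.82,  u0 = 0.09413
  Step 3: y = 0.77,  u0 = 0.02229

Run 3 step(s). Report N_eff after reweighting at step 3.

N_eff = 5.5954

step 1: w=[0.0009, 0.3656, 0.3491, 0.2271, 0.0496, 0.0077]  mean=-0.1544  Neff=3.2294  idx=[1, 1, 1, 2, 2, 3]
step 2: w=[0.1821, 0.1821, 0.1821, 0.1727, 0.1727, 0.1083]  mean=-0.3183  Neff=5.8525  idx=[0, 1, 2, 3, 4, 5]
step 3: w=[0.1390, 0.1390, 0.1390, 0.1591, 0.1591, 0.2649]  mean=-0.2240  Neff=5.5954  idx=[0, 1, 2, 3, 4, 5]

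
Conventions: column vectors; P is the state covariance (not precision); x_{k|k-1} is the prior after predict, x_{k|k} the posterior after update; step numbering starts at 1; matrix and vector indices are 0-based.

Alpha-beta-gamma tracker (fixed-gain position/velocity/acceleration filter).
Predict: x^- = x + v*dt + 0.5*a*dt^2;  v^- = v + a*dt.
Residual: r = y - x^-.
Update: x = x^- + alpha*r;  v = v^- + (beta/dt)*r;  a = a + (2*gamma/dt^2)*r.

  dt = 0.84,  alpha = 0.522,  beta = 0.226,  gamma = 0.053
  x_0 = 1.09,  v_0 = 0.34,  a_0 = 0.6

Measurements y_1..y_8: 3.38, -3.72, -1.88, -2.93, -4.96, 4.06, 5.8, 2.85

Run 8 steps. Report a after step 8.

step 1: x_pred=1.5873  r=1.7927  x^+=2.5231  v^+=1.3263  a^+=0.8693
step 2: x_pred=3.9439  r=-7.6639  x^+=-0.0567  v^+=-0.0054  a^+=-0.2820
step 3: x_pred=-0.1607  r=-1.7193  x^+=-1.0582  v^+=-0.7049  a^+=-0.5403
step 4: x_pred=-1.8409  r=-1.0891  x^+=-2.4094  v^+=-1.4517  a^+=-0.7039
step 5: x_pred=-3.8772  r=-1.0828  x^+=-4.4424  v^+=-2.3343  a^+=-0.8666
step 6: x_pred=-6.7090  r=10.7690  x^+=-1.0876  v^+=-0.1649  a^+=0.7512
step 7: x_pred=-0.9611  r=6.7611  x^+=2.5682  v^+=2.2852  a^+=1.7669
step 8: x_pred=5.1111  r=-2.2611  x^+=3.9308  v^+=3.1610  a^+=1.4272

a_post = 1.4272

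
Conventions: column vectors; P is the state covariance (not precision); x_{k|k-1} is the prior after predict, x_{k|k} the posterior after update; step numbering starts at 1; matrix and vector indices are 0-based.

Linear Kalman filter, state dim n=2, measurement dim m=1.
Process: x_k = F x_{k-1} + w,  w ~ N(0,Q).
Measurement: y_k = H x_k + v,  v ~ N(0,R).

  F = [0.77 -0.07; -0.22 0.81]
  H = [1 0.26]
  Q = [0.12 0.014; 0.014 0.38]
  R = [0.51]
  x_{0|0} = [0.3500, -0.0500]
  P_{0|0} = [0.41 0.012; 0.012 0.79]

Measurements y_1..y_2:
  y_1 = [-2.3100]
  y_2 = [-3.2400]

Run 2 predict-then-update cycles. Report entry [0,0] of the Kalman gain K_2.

step 1: x^-=[0.2730, -0.1175]  P^-=[0.3657 -0.0926; -0.0926 0.9139]  S=[0.8893]  K=[0.3841; 0.1631]  nu=[-2.5524]  x^+=[-0.7074, -0.5338]  P^+=[0.2345 -0.1483; -0.1483 0.8902]
step 2: x^-=[-0.5074, -0.2767]  P^-=[0.2794 -0.1710; -0.1710 1.0283]  S=[0.7700]  K=[0.3051; 0.1252]  nu=[-2.6607]  x^+=[-1.3191, -0.6098]  P^+=[0.2077 -0.2004; -0.2004 1.0162]

K[0,0] = 0.3051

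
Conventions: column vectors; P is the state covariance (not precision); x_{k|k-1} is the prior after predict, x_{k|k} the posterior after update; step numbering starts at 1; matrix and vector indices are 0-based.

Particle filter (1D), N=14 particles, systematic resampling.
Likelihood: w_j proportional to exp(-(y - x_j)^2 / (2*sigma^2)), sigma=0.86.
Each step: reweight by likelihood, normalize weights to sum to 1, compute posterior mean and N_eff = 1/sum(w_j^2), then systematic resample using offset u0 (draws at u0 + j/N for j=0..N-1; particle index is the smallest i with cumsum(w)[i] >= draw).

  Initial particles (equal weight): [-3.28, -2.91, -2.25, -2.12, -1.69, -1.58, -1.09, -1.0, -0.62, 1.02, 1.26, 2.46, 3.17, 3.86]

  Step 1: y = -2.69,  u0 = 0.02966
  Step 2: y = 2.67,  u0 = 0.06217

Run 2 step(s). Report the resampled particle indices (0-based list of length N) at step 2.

step 1: w=[0.1661, 0.2034, 0.1843, 0.1687, 0.1069, 0.0914, 0.0372, 0.0305, 0.0116, 0.0000, 0.0000, 0.0000, 0.0000, 0.0000]  mean=-2.3120  Neff=6.5111  idx=[0, 0, 1, 1, 1, 2, 2, 2, 3, 3, 4, 4, 5, 7]
step 2: w=[0.0000, 0.0000, 0.0000, 0.0000, 0.0000, 0.0006, 0.0006, 0.0006, 0.0015, 0.0015, 0.0215, 0.0215, 0.0408, 0.9112]  mean=-1.0592  Neff=1.2007  idx=[12, 13, 13, 13, 13, 13, 13, 13, 13, 13, 13, 13, 13, 13]

resampled_idx = [12, 13, 13, 13, 13, 13, 13, 13, 13, 13, 13, 13, 13, 13]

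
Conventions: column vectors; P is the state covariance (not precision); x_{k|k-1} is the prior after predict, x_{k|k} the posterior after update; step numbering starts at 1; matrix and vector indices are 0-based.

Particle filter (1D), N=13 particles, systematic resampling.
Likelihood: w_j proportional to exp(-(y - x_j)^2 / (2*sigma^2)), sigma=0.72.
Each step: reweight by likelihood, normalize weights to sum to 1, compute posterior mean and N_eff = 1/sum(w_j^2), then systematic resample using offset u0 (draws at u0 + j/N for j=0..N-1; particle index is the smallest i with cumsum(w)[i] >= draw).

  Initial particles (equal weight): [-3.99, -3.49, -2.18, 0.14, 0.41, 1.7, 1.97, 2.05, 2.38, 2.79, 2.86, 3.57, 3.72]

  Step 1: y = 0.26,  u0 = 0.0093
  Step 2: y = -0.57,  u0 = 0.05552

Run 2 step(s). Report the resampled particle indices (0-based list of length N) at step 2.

step 1: w=[0.0000, 0.0000, 0.0014, 0.4432, 0.4398, 0.0608, 0.0268, 0.0204, 0.0059, 0.0009, 0.0007, 0.0000, 0.0000]  mean=0.4559  Neff=2.5334  idx=[3, 3, 3, 3, 3, 3, 4, 4, 4, 4, 4, 4, 5]
step 2: w=[0.1013, 0.1013, 0.1013, 0.1013, 0.1013, 0.1013, 0.0652, 0.0652, 0.0652, 0.0652, 0.0652, 0.0652, 0.0011]  mean=0.2474  Neff=11.4885  idx=[0, 1, 2, 2, 3, 4, 5, 5, 6, 8, 9, 10, 11]

resampled_idx = [0, 1, 2, 2, 3, 4, 5, 5, 6, 8, 9, 10, 11]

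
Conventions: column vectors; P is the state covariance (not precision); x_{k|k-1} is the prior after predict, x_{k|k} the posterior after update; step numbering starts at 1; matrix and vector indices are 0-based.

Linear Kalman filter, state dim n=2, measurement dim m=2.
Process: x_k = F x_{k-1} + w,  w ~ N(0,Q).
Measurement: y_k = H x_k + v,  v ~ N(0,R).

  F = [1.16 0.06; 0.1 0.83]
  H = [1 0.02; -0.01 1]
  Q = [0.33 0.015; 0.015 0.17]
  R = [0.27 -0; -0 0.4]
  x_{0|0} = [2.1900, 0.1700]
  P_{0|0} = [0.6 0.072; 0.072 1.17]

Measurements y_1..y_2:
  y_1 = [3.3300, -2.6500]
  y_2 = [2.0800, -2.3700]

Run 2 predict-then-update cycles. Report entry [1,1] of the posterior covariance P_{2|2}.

P_post[1,1] = 0.1902

step 1: x^-=[2.5506, 0.3601]  P^-=[1.1516 0.2126; 0.2126 0.9940]  S=[1.4305 0.2209; 0.2209 1.3898]  K=[0.8054 0.0167; 0.0536 0.7051]  nu=[0.7722, -2.9846]  x^+=[3.1228, -1.7030]  P^+=[0.2173 0.0088; 0.0088 0.2821]
step 2: x^-=[3.5203, -1.1012]  P^-=[0.6246 0.0628; 0.0628 0.3680]  S=[0.8973 0.0639; 0.0639 0.7668]  K=[0.6964 0.0157; 0.0443 0.4754]  nu=[-1.4183, -1.2336]  x^+=[2.5132, -1.7505]  P^+=[0.1879 0.0082; 0.0082 0.1902]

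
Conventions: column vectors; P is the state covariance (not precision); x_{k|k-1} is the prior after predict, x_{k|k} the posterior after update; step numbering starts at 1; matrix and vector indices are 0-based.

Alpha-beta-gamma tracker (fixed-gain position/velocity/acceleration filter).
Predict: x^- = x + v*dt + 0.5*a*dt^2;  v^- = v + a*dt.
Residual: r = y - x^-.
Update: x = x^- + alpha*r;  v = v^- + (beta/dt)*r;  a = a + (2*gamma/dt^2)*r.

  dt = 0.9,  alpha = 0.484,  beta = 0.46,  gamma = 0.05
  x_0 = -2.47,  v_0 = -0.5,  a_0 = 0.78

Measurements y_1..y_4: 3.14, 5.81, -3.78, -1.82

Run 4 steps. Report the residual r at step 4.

step 1: x_pred=-2.6041  r=5.7441  x^+=0.1760  v^+=3.1379  a^+=1.4891
step 2: x_pred=3.6032  r=2.2068  x^+=4.6713  v^+=5.6060  a^+=1.7616
step 3: x_pred=10.4302  r=-14.2102  x^+=3.5524  v^+=-0.0715  a^+=0.0072
step 4: x_pred=3.4910  r=-5.3110  x^+=0.9205  v^+=-2.7795  a^+=-0.6484

resid = -5.3110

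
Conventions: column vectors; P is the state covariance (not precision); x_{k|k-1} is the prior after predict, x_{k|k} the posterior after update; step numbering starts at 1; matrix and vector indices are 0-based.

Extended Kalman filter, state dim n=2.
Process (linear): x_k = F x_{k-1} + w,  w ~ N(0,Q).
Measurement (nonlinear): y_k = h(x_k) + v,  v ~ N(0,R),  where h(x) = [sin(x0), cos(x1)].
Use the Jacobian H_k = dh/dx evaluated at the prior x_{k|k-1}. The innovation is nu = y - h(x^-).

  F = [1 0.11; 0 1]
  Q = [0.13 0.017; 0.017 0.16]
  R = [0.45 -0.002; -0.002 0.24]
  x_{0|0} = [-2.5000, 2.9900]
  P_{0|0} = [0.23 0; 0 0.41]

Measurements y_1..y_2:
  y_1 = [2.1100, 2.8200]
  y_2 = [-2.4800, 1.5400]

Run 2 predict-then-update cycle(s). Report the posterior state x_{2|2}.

x_post = [-2.0738, 0.5143]

step 1: x^-=[-2.1711, 2.9900]  P^-=[0.3650 0.0621; 0.0621 0.5700]  H_jac=[-0.5649 0.0000; 0.0000 -0.1510]  S=[0.5665 0.0033; 0.0033 0.2530]  K=[-0.3638 -0.0323; -0.0600 -0.3394]  nu=[2.9352, 3.8085]  x^+=[-3.3619, 1.5212]  P^+=[0.2897 0.0466; 0.0466 0.5387]
step 2: x^-=[-3.1946, 1.5212]  P^-=[0.4364 0.1228; 0.1228 0.6987]  H_jac=[-0.9986 0.0000; 0.0000 -0.9988]  S=[0.8852 0.1205; 0.1205 0.9370]  K=[-0.4830 -0.0688; -0.0378 -0.7399]  nu=[-2.5330, 1.4905]  x^+=[-2.0738, 0.5143]  P^+=[0.2175 0.0156; 0.0156 0.1777]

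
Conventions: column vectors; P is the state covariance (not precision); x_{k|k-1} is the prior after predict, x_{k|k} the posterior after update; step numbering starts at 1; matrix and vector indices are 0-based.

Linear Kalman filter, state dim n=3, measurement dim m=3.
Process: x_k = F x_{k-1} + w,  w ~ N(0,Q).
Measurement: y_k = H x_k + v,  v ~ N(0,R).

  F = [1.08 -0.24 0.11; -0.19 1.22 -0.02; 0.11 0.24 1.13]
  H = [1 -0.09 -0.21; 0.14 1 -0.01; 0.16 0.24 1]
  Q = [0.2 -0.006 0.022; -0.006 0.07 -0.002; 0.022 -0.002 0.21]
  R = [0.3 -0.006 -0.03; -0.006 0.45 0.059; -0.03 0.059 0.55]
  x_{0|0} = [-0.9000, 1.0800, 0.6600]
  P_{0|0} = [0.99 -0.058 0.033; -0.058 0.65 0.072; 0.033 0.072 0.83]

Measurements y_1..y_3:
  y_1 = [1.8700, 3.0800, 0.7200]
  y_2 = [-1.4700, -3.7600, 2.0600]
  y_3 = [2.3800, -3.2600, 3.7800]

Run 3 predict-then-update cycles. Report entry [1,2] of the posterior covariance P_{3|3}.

P_post[1,2] = 0.0003

step 1: x^-=[-1.1586, 1.4754, 0.9060]  P^-=[1.4363 -0.4718 0.2149; -0.4718 1.0972 0.2355; 0.2149 0.2355 1.3634]  S=[1.8089 -0.4243 -0.0420; -0.4243 1.4380 0.5142; -0.0420 0.5142 2.1590]  K=[0.7924 -0.0178 0.1732; -0.1904 0.6454 0.0387; -0.0561 -0.0894 0.6938]  nu=[3.3516, 1.7759, -0.3547]  x^+=[1.4041, 1.9695, 0.3131]  P^+=[0.2380 -0.0355 0.0409; -0.0355 0.2988 -0.0010; 0.0409 -0.0010 0.3717]
step 2: x^-=[1.0782, 2.1297, 0.9810]  P^-=[0.5275 -0.1934 0.1216; -0.1934 0.5403 0.0588; 0.1216 0.0588 0.7125]  S=[0.8492 -0.1873 -0.0412; -0.1873 0.9450 0.2314; -0.0412 0.2314 1.3594]  K=[0.6092 -0.0420 0.1431; -0.1882 0.4990 0.0252; -0.0274 -0.0699 0.5599]  nu=[-2.1505, -6.0309, 0.3954]  x^+=[0.0782, -0.4646, 1.6826]  P^+=[0.1832 -0.0394 0.0381; -0.0394 0.2327 -0.0006; 0.0381 -0.0006 0.2987]
step 3: x^-=[0.3811, -0.6154, 1.7984]  P^-=[0.4602 -0.1678 0.1054; -0.1678 0.4416 0.0430; 0.1054 0.0430 0.6141]  S=[0.7784 -0.1588 -0.0369; -0.1588 0.8526 0.1942; -0.0369 0.1942 1.2428]  K=[0.5793 -0.0455 0.1360; -0.1853 0.4503 0.0224; -0.0233 -0.0634 0.5252]  nu=[2.3212, -2.6800, 2.0683]  x^+=[2.1289, -2.2058, 3.0005]  P^+=[0.1740 -0.0399 0.0364; -0.0399 0.2107 0.0003; 0.0364 0.0003 0.2799]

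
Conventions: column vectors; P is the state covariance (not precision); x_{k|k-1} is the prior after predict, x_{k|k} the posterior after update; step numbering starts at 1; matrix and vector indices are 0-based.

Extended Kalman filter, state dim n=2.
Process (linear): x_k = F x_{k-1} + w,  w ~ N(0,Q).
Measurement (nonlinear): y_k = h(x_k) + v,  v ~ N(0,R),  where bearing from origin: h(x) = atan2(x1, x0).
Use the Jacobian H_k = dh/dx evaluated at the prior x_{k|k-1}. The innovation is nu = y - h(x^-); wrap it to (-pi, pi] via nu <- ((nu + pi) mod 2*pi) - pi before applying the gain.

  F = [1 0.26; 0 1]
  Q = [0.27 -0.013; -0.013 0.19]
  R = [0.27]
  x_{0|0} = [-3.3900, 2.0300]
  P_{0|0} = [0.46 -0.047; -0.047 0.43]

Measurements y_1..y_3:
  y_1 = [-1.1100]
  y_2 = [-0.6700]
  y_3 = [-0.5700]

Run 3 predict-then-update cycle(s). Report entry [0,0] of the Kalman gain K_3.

K[0,0] = 0.0100

step 1: x^-=[-2.8622, 2.0300]  P^-=[0.7346 0.0518; 0.0518 0.6200]  H_jac=[-0.1649 -0.2325]  S=[0.3274]  K=[-0.4067; -0.4662]  nu=[2.6485]  x^+=[-3.9392, 0.7952]  P^+=[0.6805 -0.0103; -0.0103 0.5488]
step 2: x^-=[-3.7325, 0.7952]  P^-=[0.9822 0.1194; 0.1194 0.7388]  H_jac=[-0.0546 -0.2563]  S=[0.3248]  K=[-0.2593; -0.6031]  nu=[2.6815]  x^+=[-4.4279, -0.8219]  P^+=[0.9604 0.0686; 0.0686 0.6207]
step 3: x^-=[-4.6416, -0.8219]  P^-=[1.3080 0.2170; 0.2170 0.8107]  H_jac=[0.0370 -0.2089]  S=[0.3038]  K=[0.0100; -0.5310]  nu=[2.3963]  x^+=[-4.6175, -2.0943]  P^+=[1.3080 0.2186; 0.2186 0.7250]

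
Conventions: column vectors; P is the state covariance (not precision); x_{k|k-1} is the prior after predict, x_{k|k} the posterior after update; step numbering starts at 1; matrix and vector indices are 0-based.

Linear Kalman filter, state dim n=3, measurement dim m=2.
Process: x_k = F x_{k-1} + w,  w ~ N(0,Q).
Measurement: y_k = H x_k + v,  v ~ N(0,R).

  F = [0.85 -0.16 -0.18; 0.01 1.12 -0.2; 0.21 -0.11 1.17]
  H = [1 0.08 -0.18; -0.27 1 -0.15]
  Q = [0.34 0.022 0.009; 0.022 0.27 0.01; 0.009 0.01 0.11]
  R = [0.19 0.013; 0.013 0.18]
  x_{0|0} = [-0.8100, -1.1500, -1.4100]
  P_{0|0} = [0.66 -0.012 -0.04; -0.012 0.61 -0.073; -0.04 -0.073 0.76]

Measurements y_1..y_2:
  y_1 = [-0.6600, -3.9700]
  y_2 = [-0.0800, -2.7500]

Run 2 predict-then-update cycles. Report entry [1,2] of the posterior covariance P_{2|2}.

P_post[1,2] = 0.1286

step 1: x^-=[-0.2507, -1.0141, -1.6933]  P^-=[0.8684 -0.0465 -0.0470; -0.0465 1.0982 -0.3405; -0.0470 -0.3405 1.1865]  S=[1.1232 -0.0769; -0.0769 1.4917]  K=[0.7675 -0.1440; 0.1452 0.7864; -0.2805 -0.3535]  nu=[-0.6330, -3.2776]  x^+=[-0.2644, -3.6835, -0.3571]  P^+=[0.1588 0.0421 0.1010; 0.0421 0.1697 0.0991; 0.1010 0.0991 0.9270]
step 2: x^-=[0.4289, -4.0567, -0.0681]  P^-=[0.4524 0.0322 -0.0802; 0.0322 0.4761 -0.0887; -0.0802 -0.0887 1.4103]  S=[0.7277 0.0236; 0.0236 0.7236]  K=[0.6493 -0.1290; 0.0970 0.6612; -0.4567 -0.3702]  nu=[-0.1966, 1.4123]  x^+=[0.1191, -3.1420, -0.5011]  P^+=[0.1376 0.0382 0.1054; 0.0382 0.1499 0.1286; 0.1054 0.1286 1.1513]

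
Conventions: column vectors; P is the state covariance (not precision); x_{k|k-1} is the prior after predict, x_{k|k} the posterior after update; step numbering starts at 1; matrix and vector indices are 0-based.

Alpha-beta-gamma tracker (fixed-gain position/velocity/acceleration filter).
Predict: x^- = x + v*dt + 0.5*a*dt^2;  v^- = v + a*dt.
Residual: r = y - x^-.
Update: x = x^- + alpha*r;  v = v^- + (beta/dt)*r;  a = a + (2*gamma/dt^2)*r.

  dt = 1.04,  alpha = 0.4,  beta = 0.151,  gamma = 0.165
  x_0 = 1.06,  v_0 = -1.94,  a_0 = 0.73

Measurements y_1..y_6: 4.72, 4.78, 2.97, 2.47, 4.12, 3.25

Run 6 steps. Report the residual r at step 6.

resid = -7.1215

step 1: x_pred=-0.5628  r=5.2828  x^+=1.5503  v^+=-0.4138  a^+=2.3418
step 2: x_pred=2.3864  r=2.3936  x^+=3.3439  v^+=2.3692  a^+=3.0721
step 3: x_pred=7.4692  r=-4.4992  x^+=5.6695  v^+=4.9109  a^+=1.6994
step 4: x_pred=11.6959  r=-9.2259  x^+=8.0056  v^+=5.3387  a^+=-1.1155
step 5: x_pred=12.9546  r=-8.8346  x^+=9.4208  v^+=2.8959  a^+=-3.8110
step 6: x_pred=10.3715  r=-7.1215  x^+=7.5229  v^+=-2.1015  a^+=-5.9838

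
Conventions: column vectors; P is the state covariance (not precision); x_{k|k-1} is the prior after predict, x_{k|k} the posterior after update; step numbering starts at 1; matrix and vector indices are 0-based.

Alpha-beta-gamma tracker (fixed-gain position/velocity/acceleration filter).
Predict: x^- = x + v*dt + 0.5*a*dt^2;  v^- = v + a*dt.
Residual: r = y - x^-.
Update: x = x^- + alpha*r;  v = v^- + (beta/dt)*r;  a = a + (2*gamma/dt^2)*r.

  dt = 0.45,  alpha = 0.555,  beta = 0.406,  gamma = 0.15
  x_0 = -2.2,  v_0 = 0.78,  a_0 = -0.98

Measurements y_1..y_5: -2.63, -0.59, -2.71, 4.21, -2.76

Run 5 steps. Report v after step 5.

v_post = 2.1988

step 1: x_pred=-1.9482  r=-0.6818  x^+=-2.3266  v^+=-0.2761  a^+=-1.9900
step 2: x_pred=-2.6524  r=2.0624  x^+=-1.5077  v^+=0.6891  a^+=1.0653
step 3: x_pred=-1.0898  r=-1.6202  x^+=-1.9890  v^+=-0.2933  a^+=-1.3350
step 4: x_pred=-2.2562  r=6.4662  x^+=1.3326  v^+=4.9399  a^+=8.2445
step 5: x_pred=4.3902  r=-7.1502  x^+=0.4219  v^+=2.1988  a^+=-2.3484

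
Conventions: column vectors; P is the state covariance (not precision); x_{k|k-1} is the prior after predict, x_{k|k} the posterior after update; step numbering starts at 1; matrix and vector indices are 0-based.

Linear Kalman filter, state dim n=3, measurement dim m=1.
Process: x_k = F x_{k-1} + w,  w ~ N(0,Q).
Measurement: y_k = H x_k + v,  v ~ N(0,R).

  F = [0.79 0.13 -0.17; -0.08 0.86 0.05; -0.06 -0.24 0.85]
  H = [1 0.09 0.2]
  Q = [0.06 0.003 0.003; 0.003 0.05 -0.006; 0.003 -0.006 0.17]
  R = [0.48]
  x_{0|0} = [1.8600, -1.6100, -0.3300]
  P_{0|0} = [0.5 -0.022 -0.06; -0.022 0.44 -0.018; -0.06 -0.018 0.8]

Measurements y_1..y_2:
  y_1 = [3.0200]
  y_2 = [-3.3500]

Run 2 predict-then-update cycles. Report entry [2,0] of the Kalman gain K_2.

K[2,0] = -0.1520

step 1: x^-=[1.3162, -1.5499, -0.0057]  P^-=[0.4150 -0.0016 -0.1893; -0.0016 0.3826 -0.0684; -0.1893 -0.0684 0.7880]  S=[0.8511]  K=[0.4429; 0.0225; -0.0445]  nu=[1.8444]  x^+=[2.1331, -1.5084, -0.0878]  P^+=[0.2480 -0.0101 -0.1725; -0.0101 0.3822 -0.0675; -0.1725 -0.0675 0.7863]
step 2: x^-=[1.5040, -1.4723, 0.1594]  P^-=[0.2912 0.0169 -0.2601; 0.0169 0.3332 -0.0862; -0.2601 -0.0862 0.8059]  S=[0.7020]  K=[0.3429; 0.0422; -0.1520]  nu=[-4.7534]  x^+=[-0.1259, -1.6729, 0.8821]  P^+=[0.2087 0.0067 -0.2235; 0.0067 0.3319 -0.0817; -0.2235 -0.0817 0.7896]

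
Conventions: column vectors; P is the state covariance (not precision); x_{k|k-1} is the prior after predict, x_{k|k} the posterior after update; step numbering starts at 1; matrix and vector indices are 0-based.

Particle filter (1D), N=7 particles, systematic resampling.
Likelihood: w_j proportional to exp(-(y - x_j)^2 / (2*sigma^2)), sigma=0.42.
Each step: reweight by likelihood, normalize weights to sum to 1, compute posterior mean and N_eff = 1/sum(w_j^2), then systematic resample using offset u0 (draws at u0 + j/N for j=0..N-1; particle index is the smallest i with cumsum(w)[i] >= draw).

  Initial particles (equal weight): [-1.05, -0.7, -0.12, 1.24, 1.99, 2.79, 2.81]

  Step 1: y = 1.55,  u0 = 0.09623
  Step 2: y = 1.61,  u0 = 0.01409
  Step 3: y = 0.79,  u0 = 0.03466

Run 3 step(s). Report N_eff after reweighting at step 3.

N_eff = 4.1790

step 1: w=[0.0000, 0.0000, 0.0003, 0.5585, 0.4237, 0.0094, 0.0081]  mean=1.5847  Neff=2.0342  idx=[3, 3, 3, 3, 4, 4, 4]
step 2: w=[0.1442, 0.1442, 0.1442, 0.1442, 0.1411, 0.1411, 0.1411]  mean=1.5575  Neff=6.9992  idx=[0, 1, 2, 3, 4, 5, 6]
step 3: w=[0.2445, 0.2445, 0.2445, 0.2445, 0.0073, 0.0073, 0.0073]  mean=1.2565  Neff=4.1790  idx=[0, 0, 1, 1, 2, 3, 3]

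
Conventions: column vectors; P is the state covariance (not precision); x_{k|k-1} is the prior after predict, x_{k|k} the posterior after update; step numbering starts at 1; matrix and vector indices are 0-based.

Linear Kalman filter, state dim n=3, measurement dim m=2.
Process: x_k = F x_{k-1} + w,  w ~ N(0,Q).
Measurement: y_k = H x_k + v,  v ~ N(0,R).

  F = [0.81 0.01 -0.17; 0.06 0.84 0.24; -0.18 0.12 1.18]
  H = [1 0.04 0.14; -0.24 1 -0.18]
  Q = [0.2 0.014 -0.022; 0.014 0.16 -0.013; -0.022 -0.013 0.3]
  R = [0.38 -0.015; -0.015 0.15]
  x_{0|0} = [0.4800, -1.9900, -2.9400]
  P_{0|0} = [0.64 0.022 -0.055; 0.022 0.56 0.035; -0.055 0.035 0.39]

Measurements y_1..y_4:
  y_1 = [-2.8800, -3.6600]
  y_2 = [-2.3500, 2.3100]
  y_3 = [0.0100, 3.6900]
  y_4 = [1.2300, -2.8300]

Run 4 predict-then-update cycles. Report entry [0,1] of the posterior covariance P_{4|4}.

step 1: x^-=[0.8687, -2.3484, -3.7944]  P^-=[0.6466 0.0338 -0.2453; 0.0338 0.5946 0.1780; -0.2453 0.1780 0.9042]  S=[0.9813 -0.0596; -0.0596 0.7097]  K=[0.6219 -0.0565; 0.1323 0.7924; -0.1080 0.0954]  nu=[-3.1235, -1.7861]  x^+=[-0.9728, -4.1770, -3.6276]  P^+=[0.2607 0.0138 -0.1717; 0.0138 0.1443 0.1340; -0.1717 0.1340 0.8850]
step 2: x^-=[-0.2131, -4.4376, -4.6066]  P^-=[0.4437 -0.0493 -0.4066; -0.0493 0.3642 0.3793; -0.4066 0.3793 1.6532]  S=[0.7431 -0.0601; -0.0601 0.4453]  K=[0.5083 -0.1167; 0.0816 0.7022; -0.1847 0.3778]  nu=[-1.3145, 5.8673]  x^+=[-1.5662, -0.4250, -2.1470]  P^+=[0.2384 -0.0227 -0.3043; -0.0227 0.1466 0.2665; -0.3043 0.2665 1.5558]
step 3: x^-=[-0.9079, -0.9662, -2.3025]  P^-=[0.4840 -0.1456 -0.6733; -0.1456 0.4503 0.7065; -0.6733 0.7065 2.6819]  S=[0.7250 -0.0873; -0.0873 0.4725]  K=[0.5049 -0.2042; 0.0529 0.7677; -0.2799 0.7639]  nu=[1.2789, 4.0239]  x^+=[-1.0838, 2.1905, 0.4133]  P^+=[0.2614 -0.0580 -0.4585; -0.0580 0.1769 0.4249; -0.4585 0.4249 2.3121]
step 4: x^-=[-0.9262, 1.8742, 0.9456]  P^-=[0.5623 -0.2498 -0.9852; -0.2498 0.5712 1.0859; -0.9852 1.0859 3.8480]  S=[0.7349 -0.1168; -0.1168 0.5221]  K=[0.5191 -0.2810; 0.0318 0.8416; -0.3699 1.1233]  nu=[1.9489, -4.7563]  x^+=[1.4222, -2.0667, -5.1180]  P^+=[0.2889 -0.0884 -0.5990; -0.0884 0.2069 0.5688; -0.5990 0.5688 2.9915]

P_post[0,1] = -0.0884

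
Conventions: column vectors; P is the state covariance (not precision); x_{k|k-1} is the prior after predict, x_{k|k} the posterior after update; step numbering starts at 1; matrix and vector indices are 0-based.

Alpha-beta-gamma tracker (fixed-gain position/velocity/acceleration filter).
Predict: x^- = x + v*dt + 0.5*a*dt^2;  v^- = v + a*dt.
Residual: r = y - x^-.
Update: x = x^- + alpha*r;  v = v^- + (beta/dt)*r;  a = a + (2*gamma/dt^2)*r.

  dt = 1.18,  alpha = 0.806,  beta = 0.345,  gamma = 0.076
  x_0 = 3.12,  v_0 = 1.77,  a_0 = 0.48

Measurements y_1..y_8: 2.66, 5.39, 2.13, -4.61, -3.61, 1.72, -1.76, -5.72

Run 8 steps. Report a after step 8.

step 1: x_pred=5.5428  r=-2.8828  x^+=3.2193  v^+=1.4936  a^+=0.1653
step 2: x_pred=5.0967  r=0.2933  x^+=5.3331  v^+=1.7744  a^+=0.1973
step 3: x_pred=7.5642  r=-5.4342  x^+=3.1842  v^+=0.4184  a^+=-0.3959
step 4: x_pred=3.4023  r=-8.0123  x^+=-3.0556  v^+=-2.3914  a^+=-1.2706
step 5: x_pred=-6.7620  r=3.1520  x^+=-4.2215  v^+=-2.9691  a^+=-0.9265
step 6: x_pred=-8.3700  r=10.0900  x^+=-0.2375  v^+=-1.1123  a^+=0.1750
step 7: x_pred=-1.4281  r=-0.3319  x^+=-1.6956  v^+=-1.0028  a^+=0.1388
step 8: x_pred=-2.7823  r=-2.9377  x^+=-5.1501  v^+=-1.6980  a^+=-0.1819

a_post = -0.1819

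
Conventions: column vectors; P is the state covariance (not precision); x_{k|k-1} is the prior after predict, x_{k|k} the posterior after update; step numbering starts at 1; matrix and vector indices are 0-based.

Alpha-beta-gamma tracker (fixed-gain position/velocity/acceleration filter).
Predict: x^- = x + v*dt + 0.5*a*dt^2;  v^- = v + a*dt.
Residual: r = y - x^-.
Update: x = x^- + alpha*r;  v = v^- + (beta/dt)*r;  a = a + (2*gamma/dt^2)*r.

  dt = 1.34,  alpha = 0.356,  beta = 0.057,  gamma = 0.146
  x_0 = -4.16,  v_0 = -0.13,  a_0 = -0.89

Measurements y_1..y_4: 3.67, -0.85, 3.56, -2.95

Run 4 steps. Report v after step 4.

v_post = 3.2038

step 1: x_pred=-5.1332  r=8.8032  x^+=-1.9993  v^+=-0.9481  a^+=0.5416
step 2: x_pred=-2.7836  r=1.9336  x^+=-2.0952  v^+=-0.1402  a^+=0.8560
step 3: x_pred=-1.5145  r=5.0745  x^+=0.2920  v^+=1.2227  a^+=1.6812
step 4: x_pred=3.4399  r=-6.3899  x^+=1.1651  v^+=3.2038  a^+=0.6421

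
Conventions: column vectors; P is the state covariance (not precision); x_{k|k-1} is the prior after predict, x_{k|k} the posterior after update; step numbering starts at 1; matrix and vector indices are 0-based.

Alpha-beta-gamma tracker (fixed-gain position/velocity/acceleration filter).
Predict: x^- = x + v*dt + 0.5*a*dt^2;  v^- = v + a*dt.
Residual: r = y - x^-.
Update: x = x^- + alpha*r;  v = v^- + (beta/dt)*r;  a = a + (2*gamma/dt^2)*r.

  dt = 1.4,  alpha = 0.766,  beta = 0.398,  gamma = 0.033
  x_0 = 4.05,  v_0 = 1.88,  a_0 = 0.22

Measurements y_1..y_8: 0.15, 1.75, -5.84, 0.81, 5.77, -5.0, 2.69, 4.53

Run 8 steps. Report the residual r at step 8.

step 1: x_pred=6.8976  r=-6.7476  x^+=1.7289  v^+=0.2698  a^+=-0.0072
step 2: x_pred=2.0995  r=-0.3495  x^+=1.8318  v^+=0.1603  a^+=-0.0190
step 3: x_pred=2.0376  r=-7.8776  x^+=-3.9966  v^+=-2.1058  a^+=-0.2843
step 4: x_pred=-7.2233  r=8.0333  x^+=-1.0698  v^+=-0.2200  a^+=-0.0137
step 5: x_pred=-1.3912  r=7.1612  x^+=4.0943  v^+=1.7966  a^+=0.2274
step 6: x_pred=6.8324  r=-11.8324  x^+=-2.2312  v^+=-1.2488  a^+=-0.1710
step 7: x_pred=-4.1472  r=6.8372  x^+=1.0901  v^+=0.4555  a^+=0.0592
step 8: x_pred=1.7858  r=2.7442  x^+=3.8878  v^+=1.3185  a^+=0.1516

resid = 2.7442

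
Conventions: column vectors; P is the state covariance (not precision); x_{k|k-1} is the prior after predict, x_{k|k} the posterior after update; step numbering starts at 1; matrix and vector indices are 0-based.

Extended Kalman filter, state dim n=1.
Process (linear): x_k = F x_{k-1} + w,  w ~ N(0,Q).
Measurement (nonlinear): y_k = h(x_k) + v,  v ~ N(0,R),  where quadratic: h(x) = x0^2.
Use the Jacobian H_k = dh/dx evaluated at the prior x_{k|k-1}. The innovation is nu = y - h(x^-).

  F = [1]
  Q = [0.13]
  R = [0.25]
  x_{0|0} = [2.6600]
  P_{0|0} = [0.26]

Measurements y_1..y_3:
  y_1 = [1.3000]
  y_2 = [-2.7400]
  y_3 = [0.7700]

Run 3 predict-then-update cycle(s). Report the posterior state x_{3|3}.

step 1: x^-=[2.6600]  P^-=[0.3900]  H_jac=[5.3200]  S=[11.2879]  K=[0.1838]  nu=[-5.7756]  x^+=[1.5984]  P^+=[0.0086]
step 2: x^-=[1.5984]  P^-=[0.1386]  H_jac=[3.1968]  S=[1.6668]  K=[0.2659]  nu=[-5.2949]  x^+=[0.1905]  P^+=[0.0208]
step 3: x^-=[0.1905]  P^-=[0.1508]  H_jac=[0.3810]  S=[0.2719]  K=[0.2113]  nu=[0.7337]  x^+=[0.3456]  P^+=[0.1387]

x_post = [0.3456]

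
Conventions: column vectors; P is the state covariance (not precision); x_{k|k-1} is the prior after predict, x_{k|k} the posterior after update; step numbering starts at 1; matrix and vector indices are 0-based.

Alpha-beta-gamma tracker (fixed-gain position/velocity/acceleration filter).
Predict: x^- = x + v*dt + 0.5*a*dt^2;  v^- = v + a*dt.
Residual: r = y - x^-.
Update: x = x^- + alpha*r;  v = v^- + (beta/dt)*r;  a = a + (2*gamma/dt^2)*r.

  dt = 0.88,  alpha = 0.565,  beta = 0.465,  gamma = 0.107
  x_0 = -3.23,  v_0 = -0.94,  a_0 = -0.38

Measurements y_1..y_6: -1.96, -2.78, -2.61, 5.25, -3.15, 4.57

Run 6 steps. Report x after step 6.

x_post = 3.5131

step 1: x_pred=-4.2043  r=2.2443  x^+=-2.9363  v^+=-0.0885  a^+=0.2402
step 2: x_pred=-2.9211  r=0.1411  x^+=-2.8414  v^+=0.1975  a^+=0.2792
step 3: x_pred=-2.5595  r=-0.0505  x^+=-2.5880  v^+=0.4165  a^+=0.2653
step 4: x_pred=-2.1188  r=7.3688  x^+=2.0446  v^+=4.5437  a^+=2.3016
step 5: x_pred=6.9342  r=-10.0842  x^+=1.2366  v^+=1.2405  a^+=-0.4851
step 6: x_pred=2.1404  r=2.4296  x^+=3.5131  v^+=2.0974  a^+=0.1863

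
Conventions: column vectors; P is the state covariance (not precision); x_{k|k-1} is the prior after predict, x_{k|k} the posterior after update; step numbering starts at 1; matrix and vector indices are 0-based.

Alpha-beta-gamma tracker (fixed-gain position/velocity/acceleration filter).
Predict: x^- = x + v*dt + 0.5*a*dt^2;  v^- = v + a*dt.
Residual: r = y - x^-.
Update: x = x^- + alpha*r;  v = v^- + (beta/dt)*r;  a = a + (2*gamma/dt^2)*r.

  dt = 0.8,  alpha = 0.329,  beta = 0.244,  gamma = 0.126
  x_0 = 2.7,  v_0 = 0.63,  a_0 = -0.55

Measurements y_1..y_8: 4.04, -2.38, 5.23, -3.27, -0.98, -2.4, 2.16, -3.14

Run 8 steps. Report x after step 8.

x_post = -2.1424

step 1: x_pred=3.0280  r=1.0120  x^+=3.3609  v^+=0.4987  a^+=-0.1515
step 2: x_pred=3.7114  r=-6.0914  x^+=1.7073  v^+=-1.4804  a^+=-2.5500
step 3: x_pred=-0.2930  r=5.5230  x^+=1.5240  v^+=-1.8359  a^+=-0.3753
step 4: x_pred=-0.0648  r=-3.2052  x^+=-1.1193  v^+=-3.1138  a^+=-1.6374
step 5: x_pred=-4.1343  r=3.1543  x^+=-3.0965  v^+=-3.4616  a^+=-0.3954
step 6: x_pred=-5.9923  r=3.5923  x^+=-4.8104  v^+=-2.6822  a^+=1.0191
step 7: x_pred=-6.6301  r=8.7901  x^+=-3.7382  v^+=0.8140  a^+=4.4802
step 8: x_pred=-1.6533  r=-1.4867  x^+=-2.1424  v^+=3.9447  a^+=3.8948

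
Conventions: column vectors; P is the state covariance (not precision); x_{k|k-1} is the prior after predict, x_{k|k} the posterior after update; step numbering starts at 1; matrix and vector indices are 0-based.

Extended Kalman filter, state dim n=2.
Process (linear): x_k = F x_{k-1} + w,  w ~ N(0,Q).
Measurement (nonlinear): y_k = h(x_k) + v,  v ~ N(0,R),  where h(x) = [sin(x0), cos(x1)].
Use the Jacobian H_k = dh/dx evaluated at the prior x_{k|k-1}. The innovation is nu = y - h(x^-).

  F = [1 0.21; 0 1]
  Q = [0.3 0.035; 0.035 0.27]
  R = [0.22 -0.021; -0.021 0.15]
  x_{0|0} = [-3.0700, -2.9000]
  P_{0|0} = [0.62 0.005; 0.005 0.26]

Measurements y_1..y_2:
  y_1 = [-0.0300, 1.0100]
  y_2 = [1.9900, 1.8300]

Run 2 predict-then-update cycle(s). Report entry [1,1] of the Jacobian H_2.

H_jac[1,1] = 0.9976

step 1: x^-=[-3.6790, -2.9000]  P^-=[0.9336 0.0946; 0.0946 0.5300]  H_jac=[-0.8590 0.0000; 0.0000 0.2392]  S=[0.9089 -0.0404; -0.0404 0.1803]  K=[-0.8856 -0.0731; -0.0587 0.6900]  nu=[-0.5419, 1.9810]  x^+=[-3.3439, -1.5014]  P^+=[0.2250 0.0319; 0.0319 0.4377]
step 2: x^-=[-3.6592, -1.5014]  P^-=[0.5577 0.1588; 0.1588 0.7077]  H_jac=[-0.8690 0.0000; 0.0000 0.9976]  S=[0.6412 -0.1587; -0.1587 0.8543]  K=[-0.7442 0.0472; -0.0112 0.8243]  nu=[1.4952, 1.7606]  x^+=[-4.6888, -0.0669]  P^+=[0.1895 0.0228; 0.0228 0.1242]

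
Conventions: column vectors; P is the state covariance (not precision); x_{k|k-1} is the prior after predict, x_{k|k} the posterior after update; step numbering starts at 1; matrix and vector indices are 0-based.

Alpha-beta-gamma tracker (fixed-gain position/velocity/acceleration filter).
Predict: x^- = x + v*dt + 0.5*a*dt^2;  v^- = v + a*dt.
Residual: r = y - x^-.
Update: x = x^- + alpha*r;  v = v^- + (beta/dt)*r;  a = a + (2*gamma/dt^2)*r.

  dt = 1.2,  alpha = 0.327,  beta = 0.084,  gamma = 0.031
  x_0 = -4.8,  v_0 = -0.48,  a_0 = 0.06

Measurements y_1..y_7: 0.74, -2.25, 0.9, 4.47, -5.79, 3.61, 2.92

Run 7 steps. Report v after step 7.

v_post = 2.1960

step 1: x_pred=-5.3328  r=6.0728  x^+=-3.3470  v^+=0.0171  a^+=0.3215
step 2: x_pred=-3.0950  r=0.8450  x^+=-2.8187  v^+=0.4620  a^+=0.3579
step 3: x_pred=-2.0066  r=2.9066  x^+=-1.0562  v^+=1.0949  a^+=0.4830
step 4: x_pred=0.6055  r=3.8645  x^+=1.8692  v^+=1.9450  a^+=0.6494
step 5: x_pred=4.6707  r=-10.4607  x^+=1.2501  v^+=1.9920  a^+=0.1990
step 6: x_pred=3.7838  r=-0.1738  x^+=3.7270  v^+=2.2187  a^+=0.1915
step 7: x_pred=6.5272  r=-3.6072  x^+=5.3477  v^+=2.1960  a^+=0.0362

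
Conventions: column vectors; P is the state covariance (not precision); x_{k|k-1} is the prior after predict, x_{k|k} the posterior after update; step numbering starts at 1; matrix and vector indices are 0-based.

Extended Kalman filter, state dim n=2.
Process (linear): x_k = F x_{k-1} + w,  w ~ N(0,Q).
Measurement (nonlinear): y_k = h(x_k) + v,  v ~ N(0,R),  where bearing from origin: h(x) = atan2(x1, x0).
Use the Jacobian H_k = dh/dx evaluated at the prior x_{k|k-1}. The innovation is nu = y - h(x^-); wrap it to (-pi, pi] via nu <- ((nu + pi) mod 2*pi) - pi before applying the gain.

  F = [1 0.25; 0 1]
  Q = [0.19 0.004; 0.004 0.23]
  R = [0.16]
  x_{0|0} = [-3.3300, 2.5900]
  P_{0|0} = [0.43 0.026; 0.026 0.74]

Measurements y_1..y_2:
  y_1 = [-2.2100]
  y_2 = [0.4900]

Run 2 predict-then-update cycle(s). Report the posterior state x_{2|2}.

step 1: x^-=[-2.6825, 2.5900]  P^-=[0.6793 0.2150; 0.2150 0.9700]  H_jac=[-0.1863 -0.1929]  S=[0.2351]  K=[-0.7145; -0.9662]  nu=[1.6994]  x^+=[-3.8968, 0.9479]  P^+=[0.5592 0.0527; 0.0527 0.7505]
step 2: x^-=[-3.6599, 0.9479]  P^-=[0.8224 0.2443; 0.2443 0.9805]  H_jac=[-0.0663 -0.2561]  S=[0.2362]  K=[-0.4957; -1.1315]  nu=[-2.3982]  x^+=[-2.4710, 3.6614]  P^+=[0.7644 0.1118; 0.1118 0.6781]

x_post = [-2.4710, 3.6614]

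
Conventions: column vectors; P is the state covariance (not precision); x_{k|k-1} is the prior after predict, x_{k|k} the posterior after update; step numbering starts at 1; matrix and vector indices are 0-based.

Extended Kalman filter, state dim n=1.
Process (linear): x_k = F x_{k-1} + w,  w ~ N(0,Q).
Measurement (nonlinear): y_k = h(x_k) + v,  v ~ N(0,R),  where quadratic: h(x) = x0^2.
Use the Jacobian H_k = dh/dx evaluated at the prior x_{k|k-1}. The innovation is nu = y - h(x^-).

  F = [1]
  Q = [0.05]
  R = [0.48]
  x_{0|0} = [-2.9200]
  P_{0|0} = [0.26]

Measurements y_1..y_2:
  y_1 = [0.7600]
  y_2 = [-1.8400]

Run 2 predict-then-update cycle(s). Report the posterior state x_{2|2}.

step 1: x^-=[-2.9200]  P^-=[0.3100]  H_jac=[-5.8400]  S=[11.0527]  K=[-0.1638]  nu=[-7.7664]  x^+=[-1.6479]  P^+=[0.0135]
step 2: x^-=[-1.6479]  P^-=[0.0635]  H_jac=[-3.2958]  S=[1.1693]  K=[-0.1789]  nu=[-4.5555]  x^+=[-0.8330]  P^+=[0.0261]

x_post = [-0.8330]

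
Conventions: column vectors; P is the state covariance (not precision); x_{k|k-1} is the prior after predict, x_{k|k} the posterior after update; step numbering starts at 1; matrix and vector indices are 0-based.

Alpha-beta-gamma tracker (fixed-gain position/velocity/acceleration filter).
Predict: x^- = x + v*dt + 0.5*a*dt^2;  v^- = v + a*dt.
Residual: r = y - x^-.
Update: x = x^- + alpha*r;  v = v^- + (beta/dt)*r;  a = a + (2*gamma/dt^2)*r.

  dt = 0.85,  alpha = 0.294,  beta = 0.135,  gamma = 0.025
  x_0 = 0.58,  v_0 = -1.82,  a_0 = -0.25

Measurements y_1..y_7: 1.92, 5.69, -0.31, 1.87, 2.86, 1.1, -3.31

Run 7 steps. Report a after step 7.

step 1: x_pred=-1.0573  r=2.9773  x^+=-0.1820  v^+=-1.5596  a^+=-0.0440
step 2: x_pred=-1.5236  r=7.2136  x^+=0.5972  v^+=-0.4513  a^+=0.4553
step 3: x_pred=0.3781  r=-0.6881  x^+=0.1758  v^+=-0.1736  a^+=0.4076
step 4: x_pred=0.1754  r=1.6946  x^+=0.6736  v^+=0.4420  a^+=0.5249
step 5: x_pred=1.2390  r=1.6210  x^+=1.7155  v^+=1.1456  a^+=0.6371
step 6: x_pred=2.9195  r=-1.8195  x^+=2.3845  v^+=1.3982  a^+=0.5112
step 7: x_pred=3.7576  r=-7.0676  x^+=1.6798  v^+=0.7102  a^+=0.0221

a_post = 0.0221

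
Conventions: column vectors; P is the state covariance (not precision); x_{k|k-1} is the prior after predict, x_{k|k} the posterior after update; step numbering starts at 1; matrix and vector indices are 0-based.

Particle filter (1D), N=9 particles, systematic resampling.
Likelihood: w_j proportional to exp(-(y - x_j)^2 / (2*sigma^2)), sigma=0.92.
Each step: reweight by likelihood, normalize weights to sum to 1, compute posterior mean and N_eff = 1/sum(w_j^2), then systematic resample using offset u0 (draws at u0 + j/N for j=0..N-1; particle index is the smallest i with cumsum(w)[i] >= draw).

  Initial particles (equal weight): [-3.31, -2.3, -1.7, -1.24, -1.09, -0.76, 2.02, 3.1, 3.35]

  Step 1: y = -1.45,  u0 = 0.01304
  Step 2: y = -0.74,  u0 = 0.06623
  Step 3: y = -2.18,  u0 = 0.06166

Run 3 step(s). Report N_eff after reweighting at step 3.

N_eff = 8.0666

step 1: w=[0.0294, 0.1482, 0.2189, 0.2213, 0.2104, 0.1715, 0.0002, 0.0000, 0.0000]  mean=-1.4443  Neff=5.1697  idx=[0, 1, 2, 2, 3, 3, 4, 4, 5]
step 2: w=[0.0034, 0.0396, 0.0966, 0.0966, 0.1437, 0.1437, 0.1549, 0.1549, 0.1665]  mean=-1.2514  Neff=7.2836  idx=[2, 3, 4, 5, 5, 6, 7, 8, 8]
step 3: w=[0.1703, 0.1703, 0.1158, 0.1158, 0.1158, 0.0967, 0.0967, 0.0593, 0.0593]  mean=-1.3107  Neff=8.0666  idx=[0, 1, 1, 2, 3, 4, 5, 6, 8]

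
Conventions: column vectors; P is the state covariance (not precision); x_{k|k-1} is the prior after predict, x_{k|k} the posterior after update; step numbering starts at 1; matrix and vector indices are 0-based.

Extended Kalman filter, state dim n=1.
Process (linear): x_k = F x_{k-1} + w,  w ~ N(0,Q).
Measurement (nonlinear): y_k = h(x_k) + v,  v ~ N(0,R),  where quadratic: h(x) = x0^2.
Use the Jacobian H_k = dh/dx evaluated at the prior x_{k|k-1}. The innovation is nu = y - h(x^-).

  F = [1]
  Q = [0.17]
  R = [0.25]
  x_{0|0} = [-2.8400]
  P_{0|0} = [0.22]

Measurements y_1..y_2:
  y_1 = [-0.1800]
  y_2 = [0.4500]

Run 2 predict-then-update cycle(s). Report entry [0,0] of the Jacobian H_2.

H_jac[0,0] = -2.8332

step 1: x^-=[-2.8400]  P^-=[0.3900]  H_jac=[-5.6800]  S=[12.8323]  K=[-0.1726]  nu=[-8.2456]  x^+=[-1.4166]  P^+=[0.0076]
step 2: x^-=[-1.4166]  P^-=[0.1776]  H_jac=[-2.8332]  S=[1.6756]  K=[-0.3003]  nu=[-1.5567]  x^+=[-0.9491]  P^+=[0.0265]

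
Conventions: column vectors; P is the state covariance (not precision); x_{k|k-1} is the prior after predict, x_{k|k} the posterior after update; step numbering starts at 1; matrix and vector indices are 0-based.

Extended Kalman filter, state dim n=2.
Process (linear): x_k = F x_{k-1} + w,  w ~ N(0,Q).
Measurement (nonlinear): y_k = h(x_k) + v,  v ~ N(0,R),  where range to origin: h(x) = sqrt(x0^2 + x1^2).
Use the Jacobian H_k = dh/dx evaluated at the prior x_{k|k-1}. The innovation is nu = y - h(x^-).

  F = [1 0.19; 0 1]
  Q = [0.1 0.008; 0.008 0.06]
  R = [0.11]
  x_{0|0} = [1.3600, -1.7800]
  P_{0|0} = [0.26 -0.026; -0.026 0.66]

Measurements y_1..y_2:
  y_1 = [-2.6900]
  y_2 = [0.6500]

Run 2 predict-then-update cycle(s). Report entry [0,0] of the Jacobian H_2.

step 1: x^-=[1.0218, -1.7800]  P^-=[0.3739 0.1074; 0.1074 0.7200]  H_jac=[0.4978 -0.8673]  S=[0.6515]  K=[0.1428; -0.8764]  nu=[-4.7424]  x^+=[0.3446, 2.3763]  P^+=[0.3607 0.1889; 0.1889 0.2196]
step 2: x^-=[0.7961, 2.3763]  P^-=[0.5404 0.2387; 0.2387 0.2796]  H_jac=[0.3177 0.9482]  S=[0.5597]  K=[0.7110; 0.6091]  nu=[-1.8561]  x^+=[-0.5236, 1.2456]  P^+=[0.2574 -0.0038; -0.0038 0.0719]

H_jac[0,0] = 0.3177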